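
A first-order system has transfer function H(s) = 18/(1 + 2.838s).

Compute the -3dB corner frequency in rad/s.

Corner frequency = 1/τ = 1/2.838 = 0.352 rad/s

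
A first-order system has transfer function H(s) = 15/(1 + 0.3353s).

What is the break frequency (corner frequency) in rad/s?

Corner frequency = 1/τ = 1/0.3353 = 2.982 rad/s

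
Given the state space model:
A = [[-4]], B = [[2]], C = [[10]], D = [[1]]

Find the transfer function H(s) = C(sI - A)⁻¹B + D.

(sI - A)⁻¹ = 1/(s + 4). H(s) = 10×2/(s + 4) + 1 = (s + 24)/(s + 4).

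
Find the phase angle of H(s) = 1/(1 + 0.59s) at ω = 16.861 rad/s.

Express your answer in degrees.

Phase = -arctan(ωτ) = -arctan(16.861 × 0.59) = -84.3°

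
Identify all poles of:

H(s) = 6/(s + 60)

Pole is where denominator = 0: s + 60 = 0, so s = -60.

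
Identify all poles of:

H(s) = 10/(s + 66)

Pole is where denominator = 0: s + 66 = 0, so s = -66.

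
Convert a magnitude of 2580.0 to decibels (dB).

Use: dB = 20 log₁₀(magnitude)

dB = 20 log₁₀(2580.0) = 68.2 dB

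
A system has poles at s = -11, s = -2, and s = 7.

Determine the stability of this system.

Pole(s) at s = 7 are not in the left half-plane. System is unstable.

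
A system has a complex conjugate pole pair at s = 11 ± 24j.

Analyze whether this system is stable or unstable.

Real part of poles is 11 (> 0, right half-plane). Unstable.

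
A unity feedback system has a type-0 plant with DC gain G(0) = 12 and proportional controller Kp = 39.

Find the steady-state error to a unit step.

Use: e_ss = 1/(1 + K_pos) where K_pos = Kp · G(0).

K_pos = Kp · G(0) = 39 × 12 = 468. e_ss = 1/(1 + 468) = 0.0021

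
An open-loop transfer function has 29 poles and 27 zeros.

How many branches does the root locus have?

Root locus has n branches where n = number of poles = 29.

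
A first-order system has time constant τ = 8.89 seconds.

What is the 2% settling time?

For first-order system, 2% settling time ≈ 4τ = 4 × 8.89 = 35.56 s.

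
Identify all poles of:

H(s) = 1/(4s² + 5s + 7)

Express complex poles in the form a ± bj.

Discriminant = 5² - 4×4×7 = 25 - 112 = -87 < 0, so the poles are a complex conjugate pair s = (-5 ± j√87)/(2×4). Real part = -5/(2×4) = -5/8 = -0.625; imaginary part = ±√87/(2×4) ≈ 1.1659. Poles: s = -0.625 ± 1.1659j.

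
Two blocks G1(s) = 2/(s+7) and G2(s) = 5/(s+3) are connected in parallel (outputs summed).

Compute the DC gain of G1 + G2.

Parallel: G_eq = G1 + G2. DC gain = G1(0) + G2(0) = 2/7 + 5/3 = 0.2857 + 1.6667 = 1.9524.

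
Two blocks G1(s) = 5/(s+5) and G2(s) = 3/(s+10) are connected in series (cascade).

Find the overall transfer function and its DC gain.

Series: multiply transfer functions. G_eq = 5/(s+5) × 3/(s+10) = 15/((s+5)(s+10)). DC gain = 15/(5×10) = 0.3.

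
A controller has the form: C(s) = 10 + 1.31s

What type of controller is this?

This is a Proportional-Derivative (PD) controller.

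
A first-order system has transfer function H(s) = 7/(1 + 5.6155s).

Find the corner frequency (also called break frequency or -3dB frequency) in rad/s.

Corner frequency = 1/τ = 1/5.6155 = 0.178 rad/s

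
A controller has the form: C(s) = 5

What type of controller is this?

This is a Proportional (P) controller.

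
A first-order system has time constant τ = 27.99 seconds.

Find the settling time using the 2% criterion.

For first-order system, 2% settling time ≈ 4τ = 4 × 27.99 = 111.96 s.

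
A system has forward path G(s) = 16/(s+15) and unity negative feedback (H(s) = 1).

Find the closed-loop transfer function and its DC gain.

T(s) = G/(1+GH) = [16/(s+15)] / [1 + 16/(s+15)] = 16/(s+15+16) = 16/(s+31). DC gain = 16/31 = 0.5161.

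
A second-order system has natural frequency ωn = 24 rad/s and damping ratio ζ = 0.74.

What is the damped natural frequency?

ωd = ωn√(1 - ζ²) = 24√(1 - 0.74²) = 16.14 rad/s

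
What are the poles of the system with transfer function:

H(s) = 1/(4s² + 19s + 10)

Discriminant = 19² - 4×4×10 = 361 - 160 = 201 > 0, so two distinct real poles. Using quadratic formula: s = (-19 ± √201)/(2×4) = (-19 ± √201)/8, with √201 ≈ 14.1774. s₁ ≈ -0.6028, s₂ ≈ -4.1472. Poles: s₁ = -0.6028, s₂ = -4.1472.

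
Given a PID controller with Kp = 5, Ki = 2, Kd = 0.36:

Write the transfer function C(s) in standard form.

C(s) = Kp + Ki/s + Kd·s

Substituting values: C(s) = 5 + 2/s + 0.36s = (0.36s² + 5s + 2)/s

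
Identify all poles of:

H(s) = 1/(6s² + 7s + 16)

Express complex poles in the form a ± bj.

Discriminant = 7² - 4×6×16 = 49 - 384 = -335 < 0, so the poles are a complex conjugate pair s = (-7 ± j√335)/(2×6). Real part = -7/(2×6) = -7/12 ≈ -0.5833; imaginary part = ±√335/(2×6) ≈ 1.5253. Poles: s = -0.5833 ± 1.5253j.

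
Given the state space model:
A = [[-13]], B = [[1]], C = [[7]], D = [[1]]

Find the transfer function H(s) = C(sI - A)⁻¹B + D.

(sI - A)⁻¹ = 1/(s + 13). H(s) = 7×1/(s + 13) + 1 = (s + 20)/(s + 13).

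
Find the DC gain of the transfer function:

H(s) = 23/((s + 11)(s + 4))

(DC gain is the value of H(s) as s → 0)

DC gain = H(0) = 23/(11 × 4) = 23/44 = 0.5227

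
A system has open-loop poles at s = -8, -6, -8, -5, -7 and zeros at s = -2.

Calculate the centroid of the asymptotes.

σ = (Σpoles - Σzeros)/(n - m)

σ = (Σpoles - Σzeros)/(n - m) = (-34 - (-2))/(5 - 1) = -32/4 = -8.0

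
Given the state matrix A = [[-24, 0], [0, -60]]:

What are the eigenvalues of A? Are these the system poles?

For diagonal matrix, eigenvalues are diagonal entries: λ₁ = -24, λ₂ = -60. Eigenvalues of A = system poles.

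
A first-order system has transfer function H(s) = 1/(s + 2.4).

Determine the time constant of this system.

For H(s) = 1/(s + 1/τ), the pole is at -1/τ = -2.4, so τ = 1/2.4 = 0.4167 s.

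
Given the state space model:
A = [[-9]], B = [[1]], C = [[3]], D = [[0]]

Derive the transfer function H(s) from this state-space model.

(sI - A)⁻¹ = 1/(s + 9). H(s) = 3 × 1/(s + 9) + 0 = 3/(s + 9).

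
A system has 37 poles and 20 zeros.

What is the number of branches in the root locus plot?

Root locus has n branches where n = number of poles = 37.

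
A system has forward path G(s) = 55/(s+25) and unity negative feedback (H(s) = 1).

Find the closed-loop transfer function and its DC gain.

T(s) = G/(1+GH) = [55/(s+25)] / [1 + 55/(s+25)] = 55/(s+25+55) = 55/(s+80). DC gain = 55/80 = 0.6875.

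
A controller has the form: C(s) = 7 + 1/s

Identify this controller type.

This is a Proportional-Integral (PI) controller.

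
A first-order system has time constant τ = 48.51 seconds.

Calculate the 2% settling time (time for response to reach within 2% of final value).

For first-order system, 2% settling time ≈ 4τ = 4 × 48.51 = 194.04 s.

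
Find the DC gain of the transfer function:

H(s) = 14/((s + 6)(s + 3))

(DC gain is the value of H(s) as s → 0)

DC gain = H(0) = 14/(6 × 3) = 14/18 = 0.7778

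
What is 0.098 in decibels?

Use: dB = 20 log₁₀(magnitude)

dB = 20 log₁₀(0.098) = -20.2 dB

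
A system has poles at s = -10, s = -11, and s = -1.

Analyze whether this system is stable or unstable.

All poles are in the left half-plane. System is stable.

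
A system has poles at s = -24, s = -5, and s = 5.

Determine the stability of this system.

Pole(s) at s = 5 are not in the left half-plane. System is unstable.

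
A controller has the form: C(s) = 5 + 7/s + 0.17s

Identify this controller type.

This is a Proportional-Integral-Derivative (PID) controller.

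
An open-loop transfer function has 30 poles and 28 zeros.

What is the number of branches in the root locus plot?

Root locus has n branches where n = number of poles = 30.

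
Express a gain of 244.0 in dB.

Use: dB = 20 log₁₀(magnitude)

dB = 20 log₁₀(244.0) = 47.7 dB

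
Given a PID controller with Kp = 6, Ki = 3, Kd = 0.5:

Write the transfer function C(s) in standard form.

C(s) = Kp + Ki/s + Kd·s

Substituting values: C(s) = 6 + 3/s + 0.5s = (0.5s² + 6s + 3)/s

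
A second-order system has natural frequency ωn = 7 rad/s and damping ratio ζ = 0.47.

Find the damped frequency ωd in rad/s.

ωd = ωn√(1 - ζ²) = 7√(1 - 0.47²) = 6.18 rad/s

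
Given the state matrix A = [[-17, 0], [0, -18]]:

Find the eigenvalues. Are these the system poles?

For diagonal matrix, eigenvalues are diagonal entries: λ₁ = -17, λ₂ = -18. Eigenvalues of A = system poles.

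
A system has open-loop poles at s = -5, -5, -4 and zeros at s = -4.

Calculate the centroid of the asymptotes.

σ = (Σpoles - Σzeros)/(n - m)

σ = (Σpoles - Σzeros)/(n - m) = (-14 - (-4))/(3 - 1) = -10/2 = -5.0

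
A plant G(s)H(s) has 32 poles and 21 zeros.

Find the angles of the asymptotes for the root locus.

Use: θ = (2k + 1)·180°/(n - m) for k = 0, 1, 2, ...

n - m = 32 - 21 = 11. Angles: θk = (2k + 1)·180°/11 = 16.36°, 49.09°, 81.82°, 114.55°, 147.27°, 180°, 212.73°, 245.45°, 278.18°, 310.91°, 343.64°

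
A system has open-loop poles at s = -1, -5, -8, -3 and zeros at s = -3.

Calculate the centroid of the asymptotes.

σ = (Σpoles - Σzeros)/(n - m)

σ = (Σpoles - Σzeros)/(n - m) = (-17 - (-3))/(4 - 1) = -14/3 = -4.67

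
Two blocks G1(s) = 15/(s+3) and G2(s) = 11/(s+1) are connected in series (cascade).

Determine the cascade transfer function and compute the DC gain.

Series: multiply transfer functions. G_eq = 15/(s+3) × 11/(s+1) = 165/((s+3)(s+1)). DC gain = 165/(3×1) = 55.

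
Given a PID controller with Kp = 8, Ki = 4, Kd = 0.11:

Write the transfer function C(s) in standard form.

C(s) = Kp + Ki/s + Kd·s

Substituting values: C(s) = 8 + 4/s + 0.11s = (0.11s² + 8s + 4)/s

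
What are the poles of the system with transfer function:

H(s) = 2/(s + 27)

Pole is where denominator = 0: s + 27 = 0, so s = -27.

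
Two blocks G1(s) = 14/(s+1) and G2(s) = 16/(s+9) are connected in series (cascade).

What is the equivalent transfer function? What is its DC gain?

Series: multiply transfer functions. G_eq = 14/(s+1) × 16/(s+9) = 224/((s+1)(s+9)). DC gain = 224/(1×9) = 24.8889.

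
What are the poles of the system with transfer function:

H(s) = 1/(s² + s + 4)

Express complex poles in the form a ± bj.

Discriminant = 1² - 4×1×4 = 1 - 16 = -15 < 0, so the poles are a complex conjugate pair s = (-1 ± j√15)/(2×1). Real part = -1/(2×1) = -1/2 = -0.5; imaginary part = ±√15/(2×1) ≈ 1.9365. Poles: s = -0.5 ± 1.9365j.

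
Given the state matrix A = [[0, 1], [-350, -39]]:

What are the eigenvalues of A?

det(A - λI) = λ² - (-39)λ + 350 = (λ - (-14))(λ - (-25)). Eigenvalues: -14, -25.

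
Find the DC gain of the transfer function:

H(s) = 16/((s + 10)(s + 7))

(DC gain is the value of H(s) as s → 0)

DC gain = H(0) = 16/(10 × 7) = 16/70 = 0.2286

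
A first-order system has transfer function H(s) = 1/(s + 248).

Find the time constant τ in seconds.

For H(s) = 1/(s + 1/τ), the pole is at -1/τ = -248, so τ = 1/248 = 0.0040 s.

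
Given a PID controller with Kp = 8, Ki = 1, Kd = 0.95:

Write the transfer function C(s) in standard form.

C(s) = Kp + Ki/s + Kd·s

Substituting values: C(s) = 8 + 1/s + 0.95s = (0.95s² + 8s + 1)/s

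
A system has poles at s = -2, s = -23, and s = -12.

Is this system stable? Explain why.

All poles are in the left half-plane. System is stable.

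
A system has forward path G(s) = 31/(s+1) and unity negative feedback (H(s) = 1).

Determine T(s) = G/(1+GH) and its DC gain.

T(s) = G/(1+GH) = [31/(s+1)] / [1 + 31/(s+1)] = 31/(s+1+31) = 31/(s+32). DC gain = 31/32 = 0.96875.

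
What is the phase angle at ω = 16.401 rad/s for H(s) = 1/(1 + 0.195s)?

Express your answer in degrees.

Phase = -arctan(ωτ) = -arctan(16.401 × 0.195) = -72.6°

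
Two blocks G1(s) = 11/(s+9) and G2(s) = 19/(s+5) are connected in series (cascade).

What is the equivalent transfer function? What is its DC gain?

Series: multiply transfer functions. G_eq = 11/(s+9) × 19/(s+5) = 209/((s+9)(s+5)). DC gain = 209/(9×5) = 4.6444.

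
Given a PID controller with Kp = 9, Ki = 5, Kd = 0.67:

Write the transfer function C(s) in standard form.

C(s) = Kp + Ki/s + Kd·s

Substituting values: C(s) = 9 + 5/s + 0.67s = (0.67s² + 9s + 5)/s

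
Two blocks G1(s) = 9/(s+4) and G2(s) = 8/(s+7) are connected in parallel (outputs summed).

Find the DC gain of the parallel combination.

Parallel: G_eq = G1 + G2. DC gain = G1(0) + G2(0) = 9/4 + 8/7 = 2.25 + 1.1429 = 3.3929.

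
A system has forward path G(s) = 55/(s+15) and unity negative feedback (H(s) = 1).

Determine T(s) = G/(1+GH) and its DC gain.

T(s) = G/(1+GH) = [55/(s+15)] / [1 + 55/(s+15)] = 55/(s+15+55) = 55/(s+70). DC gain = 55/70 = 0.7857.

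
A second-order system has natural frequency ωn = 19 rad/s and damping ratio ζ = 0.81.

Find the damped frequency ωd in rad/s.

ωd = ωn√(1 - ζ²) = 19√(1 - 0.81²) = 11.14 rad/s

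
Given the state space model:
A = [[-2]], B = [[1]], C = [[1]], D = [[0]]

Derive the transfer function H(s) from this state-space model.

(sI - A)⁻¹ = 1/(s + 2). H(s) = 1 × 1/(s + 2) + 0 = 1/(s + 2).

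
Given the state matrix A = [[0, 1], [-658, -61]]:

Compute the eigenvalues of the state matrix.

det(A - λI) = λ² - (-61)λ + 658 = (λ - (-47))(λ - (-14)). Eigenvalues: -47, -14.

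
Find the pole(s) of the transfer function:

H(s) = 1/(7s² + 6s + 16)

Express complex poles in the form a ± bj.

Discriminant = 6² - 4×7×16 = 36 - 448 = -412 < 0, so the poles are a complex conjugate pair s = (-6 ± j√412)/(2×7). Real part = -6/(2×7) = -6/14 ≈ -0.4286; imaginary part = ±√412/(2×7) ≈ 1.4498. Poles: s = -0.4286 ± 1.4498j.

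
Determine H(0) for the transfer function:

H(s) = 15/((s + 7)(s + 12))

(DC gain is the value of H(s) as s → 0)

DC gain = H(0) = 15/(7 × 12) = 15/84 = 0.1786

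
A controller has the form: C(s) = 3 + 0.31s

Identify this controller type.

This is a Proportional-Derivative (PD) controller.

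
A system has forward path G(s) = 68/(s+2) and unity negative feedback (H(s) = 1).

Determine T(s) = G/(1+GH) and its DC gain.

T(s) = G/(1+GH) = [68/(s+2)] / [1 + 68/(s+2)] = 68/(s+2+68) = 68/(s+70). DC gain = 68/70 = 0.9714.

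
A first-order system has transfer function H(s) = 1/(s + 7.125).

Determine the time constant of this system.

For H(s) = 1/(s + 1/τ), the pole is at -1/τ = -7.125, so τ = 1/7.125 = 0.1404 s.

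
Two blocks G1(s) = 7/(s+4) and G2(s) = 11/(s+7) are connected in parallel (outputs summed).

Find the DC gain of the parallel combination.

Parallel: G_eq = G1 + G2. DC gain = G1(0) + G2(0) = 7/4 + 11/7 = 1.75 + 1.5714 = 3.3214.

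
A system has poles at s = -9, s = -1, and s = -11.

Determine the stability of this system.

All poles are in the left half-plane. System is stable.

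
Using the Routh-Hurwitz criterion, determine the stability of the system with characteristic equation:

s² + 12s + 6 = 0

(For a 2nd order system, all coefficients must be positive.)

Coefficients: 1, 12, 6. All positive, so system is stable.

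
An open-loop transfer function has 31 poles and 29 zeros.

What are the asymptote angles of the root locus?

n - m = 31 - 29 = 2. Angles: θk = (2k + 1)·180°/2 = 90°, 270°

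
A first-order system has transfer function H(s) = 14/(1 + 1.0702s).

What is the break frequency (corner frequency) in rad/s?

Corner frequency = 1/τ = 1/1.0702 = 0.934 rad/s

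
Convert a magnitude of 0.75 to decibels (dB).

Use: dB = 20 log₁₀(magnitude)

dB = 20 log₁₀(0.75) = -2.5 dB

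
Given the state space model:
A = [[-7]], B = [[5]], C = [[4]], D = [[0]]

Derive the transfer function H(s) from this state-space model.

(sI - A)⁻¹ = 1/(s + 7). H(s) = 4 × 5/(s + 7) + 0 = 20/(s + 7).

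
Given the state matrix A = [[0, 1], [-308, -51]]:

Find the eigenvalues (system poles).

det(A - λI) = λ² - (-51)λ + 308 = (λ - (-7))(λ - (-44)). Eigenvalues: -7, -44.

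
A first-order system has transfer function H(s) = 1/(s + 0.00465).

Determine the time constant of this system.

For H(s) = 1/(s + 1/τ), the pole is at -1/τ = -0.00465, so τ = 1/0.00465 = 215.1 s.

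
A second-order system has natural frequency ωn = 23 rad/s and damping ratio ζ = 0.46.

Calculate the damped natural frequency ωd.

ωd = ωn√(1 - ζ²) = 23√(1 - 0.46²) = 20.42 rad/s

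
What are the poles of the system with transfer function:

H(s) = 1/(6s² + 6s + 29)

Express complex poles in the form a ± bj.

Discriminant = 6² - 4×6×29 = 36 - 696 = -660 < 0, so the poles are a complex conjugate pair s = (-6 ± j√660)/(2×6). Real part = -6/(2×6) = -6/12 = -0.5; imaginary part = ±√660/(2×6) ≈ 2.1409. Poles: s = -0.5 ± 2.1409j.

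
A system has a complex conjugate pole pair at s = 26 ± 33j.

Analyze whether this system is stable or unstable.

Real part of poles is 26 (> 0, right half-plane). Unstable.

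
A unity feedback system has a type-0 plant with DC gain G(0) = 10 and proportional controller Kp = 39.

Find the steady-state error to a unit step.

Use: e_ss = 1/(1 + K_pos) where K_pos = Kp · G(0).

K_pos = Kp · G(0) = 39 × 10 = 390. e_ss = 1/(1 + 390) = 0.0026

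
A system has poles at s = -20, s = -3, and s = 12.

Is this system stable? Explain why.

Pole(s) at s = 12 are not in the left half-plane. System is unstable.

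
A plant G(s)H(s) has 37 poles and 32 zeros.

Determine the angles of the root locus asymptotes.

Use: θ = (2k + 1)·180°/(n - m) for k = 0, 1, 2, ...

n - m = 37 - 32 = 5. Angles: θk = (2k + 1)·180°/5 = 36°, 108°, 180°, 252°, 324°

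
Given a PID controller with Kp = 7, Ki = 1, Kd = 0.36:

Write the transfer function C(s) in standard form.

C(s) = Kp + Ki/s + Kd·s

Substituting values: C(s) = 7 + 1/s + 0.36s = (0.36s² + 7s + 1)/s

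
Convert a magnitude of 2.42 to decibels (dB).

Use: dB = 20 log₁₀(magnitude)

dB = 20 log₁₀(2.42) = 7.7 dB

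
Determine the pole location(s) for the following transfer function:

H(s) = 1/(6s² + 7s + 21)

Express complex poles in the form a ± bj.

Discriminant = 7² - 4×6×21 = 49 - 504 = -455 < 0, so the poles are a complex conjugate pair s = (-7 ± j√455)/(2×6). Real part = -7/(2×6) = -7/12 ≈ -0.5833; imaginary part = ±√455/(2×6) ≈ 1.7776. Poles: s = -0.5833 ± 1.7776j.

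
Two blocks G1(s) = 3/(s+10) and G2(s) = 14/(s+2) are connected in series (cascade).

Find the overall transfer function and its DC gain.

Series: multiply transfer functions. G_eq = 3/(s+10) × 14/(s+2) = 42/((s+10)(s+2)). DC gain = 42/(10×2) = 2.1.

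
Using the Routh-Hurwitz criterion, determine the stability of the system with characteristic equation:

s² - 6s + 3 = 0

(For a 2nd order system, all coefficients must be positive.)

Coefficients: 1, -6, 3. b=-6 not positive, so system is unstable.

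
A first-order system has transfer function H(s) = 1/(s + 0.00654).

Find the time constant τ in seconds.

For H(s) = 1/(s + 1/τ), the pole is at -1/τ = -0.00654, so τ = 1/0.00654 = 152.9 s.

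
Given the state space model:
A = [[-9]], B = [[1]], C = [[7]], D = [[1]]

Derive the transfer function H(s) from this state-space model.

(sI - A)⁻¹ = 1/(s + 9). H(s) = 7×1/(s + 9) + 1 = (s + 16)/(s + 9).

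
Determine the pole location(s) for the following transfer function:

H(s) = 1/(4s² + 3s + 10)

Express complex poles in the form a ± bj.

Discriminant = 3² - 4×4×10 = 9 - 160 = -151 < 0, so the poles are a complex conjugate pair s = (-3 ± j√151)/(2×4). Real part = -3/(2×4) = -3/8 = -0.375; imaginary part = ±√151/(2×4) ≈ 1.5360. Poles: s = -0.375 ± 1.5360j.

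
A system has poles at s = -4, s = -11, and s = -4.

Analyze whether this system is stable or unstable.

All poles are in the left half-plane. System is stable.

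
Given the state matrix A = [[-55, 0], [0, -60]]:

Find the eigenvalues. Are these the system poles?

For diagonal matrix, eigenvalues are diagonal entries: λ₁ = -55, λ₂ = -60. Eigenvalues of A = system poles.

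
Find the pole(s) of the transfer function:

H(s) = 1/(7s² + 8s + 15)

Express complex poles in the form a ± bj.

Discriminant = 8² - 4×7×15 = 64 - 420 = -356 < 0, so the poles are a complex conjugate pair s = (-8 ± j√356)/(2×7). Real part = -8/(2×7) = -8/14 ≈ -0.5714; imaginary part = ±√356/(2×7) ≈ 1.3477. Poles: s = -0.5714 ± 1.3477j.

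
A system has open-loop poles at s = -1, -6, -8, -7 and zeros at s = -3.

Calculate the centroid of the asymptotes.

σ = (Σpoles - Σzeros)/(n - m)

σ = (Σpoles - Σzeros)/(n - m) = (-22 - (-3))/(4 - 1) = -19/3 = -6.33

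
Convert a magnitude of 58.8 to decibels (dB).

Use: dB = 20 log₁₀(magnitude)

dB = 20 log₁₀(58.8) = 35.4 dB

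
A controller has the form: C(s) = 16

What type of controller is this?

This is a Proportional (P) controller.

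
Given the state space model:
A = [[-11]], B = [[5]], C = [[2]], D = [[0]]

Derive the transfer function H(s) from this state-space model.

(sI - A)⁻¹ = 1/(s + 11). H(s) = 2 × 5/(s + 11) + 0 = 10/(s + 11).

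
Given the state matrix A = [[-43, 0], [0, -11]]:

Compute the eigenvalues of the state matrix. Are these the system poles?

For diagonal matrix, eigenvalues are diagonal entries: λ₁ = -43, λ₂ = -11. Eigenvalues of A = system poles.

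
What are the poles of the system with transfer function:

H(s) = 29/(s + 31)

Pole is where denominator = 0: s + 31 = 0, so s = -31.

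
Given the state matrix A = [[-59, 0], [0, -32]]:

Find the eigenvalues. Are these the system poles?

For diagonal matrix, eigenvalues are diagonal entries: λ₁ = -59, λ₂ = -32. Eigenvalues of A = system poles.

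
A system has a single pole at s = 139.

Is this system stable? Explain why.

Pole at s = 139 is in the right half-plane. Unstable.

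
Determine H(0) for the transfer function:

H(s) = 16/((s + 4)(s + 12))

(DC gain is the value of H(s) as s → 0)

DC gain = H(0) = 16/(4 × 12) = 16/48 = 0.3333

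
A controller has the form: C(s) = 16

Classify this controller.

This is a Proportional (P) controller.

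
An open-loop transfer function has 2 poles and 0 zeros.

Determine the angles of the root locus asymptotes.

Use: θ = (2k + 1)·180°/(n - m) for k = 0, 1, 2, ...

n - m = 2 - 0 = 2. Angles: θk = (2k + 1)·180°/2 = 90°, 270°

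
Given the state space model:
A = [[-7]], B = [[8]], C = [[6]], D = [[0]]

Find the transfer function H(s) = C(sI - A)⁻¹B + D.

(sI - A)⁻¹ = 1/(s + 7). H(s) = 6 × 8/(s + 7) + 0 = 48/(s + 7).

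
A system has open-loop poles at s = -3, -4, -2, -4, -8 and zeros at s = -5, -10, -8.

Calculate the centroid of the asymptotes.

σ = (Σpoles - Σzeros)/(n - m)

σ = (Σpoles - Σzeros)/(n - m) = (-21 - (-23))/(5 - 3) = 2/2 = 1.0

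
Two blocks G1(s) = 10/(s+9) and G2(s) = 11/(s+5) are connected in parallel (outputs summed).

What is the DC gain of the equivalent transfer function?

Parallel: G_eq = G1 + G2. DC gain = G1(0) + G2(0) = 10/9 + 11/5 = 1.1111 + 2.2 = 3.3111.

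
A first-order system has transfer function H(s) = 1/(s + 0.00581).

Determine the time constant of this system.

For H(s) = 1/(s + 1/τ), the pole is at -1/τ = -0.00581, so τ = 1/0.00581 = 172.1 s.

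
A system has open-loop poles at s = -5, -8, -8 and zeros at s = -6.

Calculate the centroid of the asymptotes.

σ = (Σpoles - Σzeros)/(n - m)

σ = (Σpoles - Σzeros)/(n - m) = (-21 - (-6))/(3 - 1) = -15/2 = -7.5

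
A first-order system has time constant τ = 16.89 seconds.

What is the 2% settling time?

For first-order system, 2% settling time ≈ 4τ = 4 × 16.89 = 67.56 s.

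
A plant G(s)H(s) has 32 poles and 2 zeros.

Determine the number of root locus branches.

Root locus has n branches where n = number of poles = 32.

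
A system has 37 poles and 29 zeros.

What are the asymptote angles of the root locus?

n - m = 37 - 29 = 8. Angles: θk = (2k + 1)·180°/8 = 22.5°, 67.5°, 112.5°, 157.5°, 202.5°, 247.5°, 292.5°, 337.5°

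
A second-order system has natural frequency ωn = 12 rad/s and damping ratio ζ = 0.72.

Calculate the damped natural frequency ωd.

ωd = ωn√(1 - ζ²) = 12√(1 - 0.72²) = 8.33 rad/s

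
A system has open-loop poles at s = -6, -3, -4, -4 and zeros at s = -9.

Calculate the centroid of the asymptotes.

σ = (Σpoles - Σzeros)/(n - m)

σ = (Σpoles - Σzeros)/(n - m) = (-17 - (-9))/(4 - 1) = -8/3 = -2.67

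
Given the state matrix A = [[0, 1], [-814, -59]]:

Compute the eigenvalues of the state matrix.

det(A - λI) = λ² - (-59)λ + 814 = (λ - (-37))(λ - (-22)). Eigenvalues: -37, -22.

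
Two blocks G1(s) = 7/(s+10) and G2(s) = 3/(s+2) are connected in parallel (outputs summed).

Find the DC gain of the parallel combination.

Parallel: G_eq = G1 + G2. DC gain = G1(0) + G2(0) = 7/10 + 3/2 = 0.7 + 1.5 = 2.2.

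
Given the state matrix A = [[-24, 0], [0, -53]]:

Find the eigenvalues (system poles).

For diagonal matrix, eigenvalues are diagonal entries: λ₁ = -24, λ₂ = -53.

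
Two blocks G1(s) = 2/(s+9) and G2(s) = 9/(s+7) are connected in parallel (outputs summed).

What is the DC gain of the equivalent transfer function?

Parallel: G_eq = G1 + G2. DC gain = G1(0) + G2(0) = 2/9 + 9/7 = 0.2222 + 1.2857 = 1.5079.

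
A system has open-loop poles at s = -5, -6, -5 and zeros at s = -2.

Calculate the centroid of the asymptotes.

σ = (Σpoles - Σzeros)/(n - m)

σ = (Σpoles - Σzeros)/(n - m) = (-16 - (-2))/(3 - 1) = -14/2 = -7.0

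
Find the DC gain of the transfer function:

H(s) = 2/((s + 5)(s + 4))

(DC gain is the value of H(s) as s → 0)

DC gain = H(0) = 2/(5 × 4) = 2/20 = 0.1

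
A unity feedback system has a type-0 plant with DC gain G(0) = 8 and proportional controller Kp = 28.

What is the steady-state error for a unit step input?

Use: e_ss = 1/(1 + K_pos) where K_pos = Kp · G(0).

K_pos = Kp · G(0) = 28 × 8 = 224. e_ss = 1/(1 + 224) = 0.0044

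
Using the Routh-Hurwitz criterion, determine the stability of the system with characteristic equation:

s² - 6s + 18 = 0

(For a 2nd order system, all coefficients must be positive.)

Coefficients: 1, -6, 18. b=-6 not positive, so system is unstable.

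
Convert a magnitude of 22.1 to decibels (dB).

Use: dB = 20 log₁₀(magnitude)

dB = 20 log₁₀(22.1) = 26.9 dB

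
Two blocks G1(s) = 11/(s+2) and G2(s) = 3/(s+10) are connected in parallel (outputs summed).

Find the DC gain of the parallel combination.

Parallel: G_eq = G1 + G2. DC gain = G1(0) + G2(0) = 11/2 + 3/10 = 5.5 + 0.3 = 5.8.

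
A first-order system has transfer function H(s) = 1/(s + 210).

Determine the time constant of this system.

For H(s) = 1/(s + 1/τ), the pole is at -1/τ = -210, so τ = 1/210 = 0.0048 s.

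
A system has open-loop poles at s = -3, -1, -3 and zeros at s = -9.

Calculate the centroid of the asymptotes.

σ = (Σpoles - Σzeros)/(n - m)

σ = (Σpoles - Σzeros)/(n - m) = (-7 - (-9))/(3 - 1) = 2/2 = 1.0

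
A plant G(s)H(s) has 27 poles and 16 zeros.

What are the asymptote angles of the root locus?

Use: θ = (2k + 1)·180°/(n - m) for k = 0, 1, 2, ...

n - m = 27 - 16 = 11. Angles: θk = (2k + 1)·180°/11 = 16.36°, 49.09°, 81.82°, 114.55°, 147.27°, 180°, 212.73°, 245.45°, 278.18°, 310.91°, 343.64°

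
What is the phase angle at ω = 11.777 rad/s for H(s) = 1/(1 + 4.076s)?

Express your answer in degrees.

Phase = -arctan(ωτ) = -arctan(11.777 × 4.076) = -88.8°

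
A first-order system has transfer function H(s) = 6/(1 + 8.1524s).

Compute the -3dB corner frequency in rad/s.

Corner frequency = 1/τ = 1/8.1524 = 0.123 rad/s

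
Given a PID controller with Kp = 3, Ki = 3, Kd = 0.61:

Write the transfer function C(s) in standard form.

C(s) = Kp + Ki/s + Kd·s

Substituting values: C(s) = 3 + 3/s + 0.61s = (0.61s² + 3s + 3)/s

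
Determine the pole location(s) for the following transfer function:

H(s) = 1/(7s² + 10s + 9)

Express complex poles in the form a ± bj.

Discriminant = 10² - 4×7×9 = 100 - 252 = -152 < 0, so the poles are a complex conjugate pair s = (-10 ± j√152)/(2×7). Real part = -10/(2×7) = -10/14 ≈ -0.7143; imaginary part = ±√152/(2×7) ≈ 0.8806. Poles: s = -0.7143 ± 0.8806j.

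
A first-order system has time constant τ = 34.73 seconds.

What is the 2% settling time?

For first-order system, 2% settling time ≈ 4τ = 4 × 34.73 = 138.92 s.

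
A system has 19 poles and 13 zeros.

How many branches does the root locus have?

Root locus has n branches where n = number of poles = 19.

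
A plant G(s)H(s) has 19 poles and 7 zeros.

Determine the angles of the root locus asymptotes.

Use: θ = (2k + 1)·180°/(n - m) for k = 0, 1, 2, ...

n - m = 19 - 7 = 12. Angles: θk = (2k + 1)·180°/12 = 15°, 45°, 75°, 105°, 135°, 165°, 195°, 225°, 255°, 285°, 315°, 345°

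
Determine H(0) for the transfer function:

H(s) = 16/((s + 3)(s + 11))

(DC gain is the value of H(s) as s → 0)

DC gain = H(0) = 16/(3 × 11) = 16/33 = 0.4848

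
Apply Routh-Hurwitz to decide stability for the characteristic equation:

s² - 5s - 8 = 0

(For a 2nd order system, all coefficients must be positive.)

Coefficients: 1, -5, -8. b=-5, c=-8 not positive, so system is unstable.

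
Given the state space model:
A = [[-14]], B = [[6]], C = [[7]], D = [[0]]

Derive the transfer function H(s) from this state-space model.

(sI - A)⁻¹ = 1/(s + 14). H(s) = 7 × 6/(s + 14) + 0 = 42/(s + 14).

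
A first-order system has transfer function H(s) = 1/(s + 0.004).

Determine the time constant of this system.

For H(s) = 1/(s + 1/τ), the pole is at -1/τ = -0.004, so τ = 1/0.004 = 250 s.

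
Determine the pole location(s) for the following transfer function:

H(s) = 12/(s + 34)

Pole is where denominator = 0: s + 34 = 0, so s = -34.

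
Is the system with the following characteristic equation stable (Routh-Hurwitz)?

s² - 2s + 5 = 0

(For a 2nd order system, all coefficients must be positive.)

Coefficients: 1, -2, 5. b=-2 not positive, so system is unstable.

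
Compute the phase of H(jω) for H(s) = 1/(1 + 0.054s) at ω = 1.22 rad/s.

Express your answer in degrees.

Phase = -arctan(ωτ) = -arctan(1.22 × 0.054) = -3.8°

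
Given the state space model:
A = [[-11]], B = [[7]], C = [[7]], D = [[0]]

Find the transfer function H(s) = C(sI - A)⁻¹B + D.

(sI - A)⁻¹ = 1/(s + 11). H(s) = 7 × 7/(s + 11) + 0 = 49/(s + 11).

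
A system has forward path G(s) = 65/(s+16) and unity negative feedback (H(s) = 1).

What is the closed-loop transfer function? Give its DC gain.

T(s) = G/(1+GH) = [65/(s+16)] / [1 + 65/(s+16)] = 65/(s+16+65) = 65/(s+81). DC gain = 65/81 = 0.8025.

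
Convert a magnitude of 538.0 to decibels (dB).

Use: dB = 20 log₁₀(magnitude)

dB = 20 log₁₀(538.0) = 54.6 dB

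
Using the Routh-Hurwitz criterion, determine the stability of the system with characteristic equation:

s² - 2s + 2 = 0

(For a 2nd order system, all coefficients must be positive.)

Coefficients: 1, -2, 2. b=-2 not positive, so system is unstable.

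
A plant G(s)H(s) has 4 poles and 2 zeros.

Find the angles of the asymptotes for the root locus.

n - m = 4 - 2 = 2. Angles: θk = (2k + 1)·180°/2 = 90°, 270°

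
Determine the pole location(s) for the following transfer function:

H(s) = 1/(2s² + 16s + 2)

Discriminant = 16² - 4×2×2 = 256 - 16 = 240 > 0, so two distinct real poles. Using quadratic formula: s = (-16 ± √240)/(2×2) = (-16 ± √240)/4, with √240 ≈ 15.4919. s₁ ≈ -0.1270, s₂ ≈ -7.8730. Poles: s₁ = -0.1270, s₂ = -7.8730.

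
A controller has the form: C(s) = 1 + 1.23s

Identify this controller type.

This is a Proportional-Derivative (PD) controller.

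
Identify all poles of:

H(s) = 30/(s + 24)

Pole is where denominator = 0: s + 24 = 0, so s = -24.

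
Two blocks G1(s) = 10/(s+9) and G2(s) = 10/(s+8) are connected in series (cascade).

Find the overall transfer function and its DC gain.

Series: multiply transfer functions. G_eq = 10/(s+9) × 10/(s+8) = 100/((s+9)(s+8)). DC gain = 100/(9×8) = 1.3889.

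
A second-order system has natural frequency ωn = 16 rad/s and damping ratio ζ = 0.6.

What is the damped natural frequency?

ωd = ωn√(1 - ζ²) = 16√(1 - 0.6²) = 12.8 rad/s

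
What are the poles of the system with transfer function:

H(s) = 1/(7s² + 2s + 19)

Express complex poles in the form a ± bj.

Discriminant = 2² - 4×7×19 = 4 - 532 = -528 < 0, so the poles are a complex conjugate pair s = (-2 ± j√528)/(2×7). Real part = -2/(2×7) = -2/14 ≈ -0.1429; imaginary part = ±√528/(2×7) ≈ 1.6413. Poles: s = -0.1429 ± 1.6413j.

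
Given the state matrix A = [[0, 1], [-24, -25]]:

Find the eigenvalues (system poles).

det(A - λI) = λ² - (-25)λ + 24 = (λ - (-1))(λ - (-24)). Eigenvalues: -1, -24.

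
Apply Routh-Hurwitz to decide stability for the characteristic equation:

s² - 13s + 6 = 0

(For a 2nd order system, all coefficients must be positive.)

Coefficients: 1, -13, 6. b=-13 not positive, so system is unstable.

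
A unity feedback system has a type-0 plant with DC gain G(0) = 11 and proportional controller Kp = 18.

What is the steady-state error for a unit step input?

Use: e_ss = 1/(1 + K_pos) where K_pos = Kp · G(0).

K_pos = Kp · G(0) = 18 × 11 = 198. e_ss = 1/(1 + 198) = 0.0050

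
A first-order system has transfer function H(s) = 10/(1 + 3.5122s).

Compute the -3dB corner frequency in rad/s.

Corner frequency = 1/τ = 1/3.5122 = 0.285 rad/s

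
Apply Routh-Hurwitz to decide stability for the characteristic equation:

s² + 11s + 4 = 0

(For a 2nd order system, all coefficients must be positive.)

Coefficients: 1, 11, 4. All positive, so system is stable.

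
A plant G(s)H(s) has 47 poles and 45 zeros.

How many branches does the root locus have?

Root locus has n branches where n = number of poles = 47.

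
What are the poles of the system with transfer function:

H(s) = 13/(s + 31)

Pole is where denominator = 0: s + 31 = 0, so s = -31.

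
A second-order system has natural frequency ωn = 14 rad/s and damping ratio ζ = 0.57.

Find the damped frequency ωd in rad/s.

ωd = ωn√(1 - ζ²) = 14√(1 - 0.57²) = 11.5 rad/s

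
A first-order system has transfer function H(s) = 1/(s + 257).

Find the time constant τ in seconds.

For H(s) = 1/(s + 1/τ), the pole is at -1/τ = -257, so τ = 1/257 = 0.0039 s.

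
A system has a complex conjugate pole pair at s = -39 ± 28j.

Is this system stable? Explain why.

Real part of poles is -39 (< 0, left half-plane). Stable.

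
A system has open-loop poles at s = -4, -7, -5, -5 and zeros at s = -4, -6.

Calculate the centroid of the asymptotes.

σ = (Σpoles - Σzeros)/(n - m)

σ = (Σpoles - Σzeros)/(n - m) = (-21 - (-10))/(4 - 2) = -11/2 = -5.5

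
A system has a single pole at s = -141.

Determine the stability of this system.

Pole at s = -141 is in the left half-plane. Stable.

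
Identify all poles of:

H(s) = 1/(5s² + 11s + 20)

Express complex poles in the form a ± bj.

Discriminant = 11² - 4×5×20 = 121 - 400 = -279 < 0, so the poles are a complex conjugate pair s = (-11 ± j√279)/(2×5). Real part = -11/(2×5) = -11/10 = -1.1; imaginary part = ±√279/(2×5) ≈ 1.6703. Poles: s = -1.1 ± 1.6703j.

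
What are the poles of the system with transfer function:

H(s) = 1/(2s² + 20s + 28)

Discriminant = 20² - 4×2×28 = 400 - 224 = 176 > 0, so two distinct real poles. Using quadratic formula: s = (-20 ± √176)/(2×2) = (-20 ± √176)/4, with √176 ≈ 13.2665. s₁ ≈ -1.6834, s₂ ≈ -8.3166. Poles: s₁ = -1.6834, s₂ = -8.3166.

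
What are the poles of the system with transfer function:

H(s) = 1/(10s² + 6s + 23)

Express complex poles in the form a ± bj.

Discriminant = 6² - 4×10×23 = 36 - 920 = -884 < 0, so the poles are a complex conjugate pair s = (-6 ± j√884)/(2×10). Real part = -6/(2×10) = -6/20 = -0.3; imaginary part = ±√884/(2×10) ≈ 1.4866. Poles: s = -0.3 ± 1.4866j.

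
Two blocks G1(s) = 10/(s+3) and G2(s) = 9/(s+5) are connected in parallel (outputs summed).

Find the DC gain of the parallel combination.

Parallel: G_eq = G1 + G2. DC gain = G1(0) + G2(0) = 10/3 + 9/5 = 3.3333 + 1.8 = 5.1333.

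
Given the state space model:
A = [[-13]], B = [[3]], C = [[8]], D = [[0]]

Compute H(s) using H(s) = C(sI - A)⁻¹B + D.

(sI - A)⁻¹ = 1/(s + 13). H(s) = 8 × 3/(s + 13) + 0 = 24/(s + 13).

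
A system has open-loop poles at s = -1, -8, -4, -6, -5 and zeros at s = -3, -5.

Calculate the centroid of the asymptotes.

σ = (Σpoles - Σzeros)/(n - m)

σ = (Σpoles - Σzeros)/(n - m) = (-24 - (-8))/(5 - 2) = -16/3 = -5.33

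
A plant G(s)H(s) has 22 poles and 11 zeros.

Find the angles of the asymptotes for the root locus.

n - m = 22 - 11 = 11. Angles: θk = (2k + 1)·180°/11 = 16.36°, 49.09°, 81.82°, 114.55°, 147.27°, 180°, 212.73°, 245.45°, 278.18°, 310.91°, 343.64°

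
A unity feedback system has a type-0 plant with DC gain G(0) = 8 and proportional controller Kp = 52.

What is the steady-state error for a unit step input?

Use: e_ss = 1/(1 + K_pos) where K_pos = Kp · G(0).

K_pos = Kp · G(0) = 52 × 8 = 416. e_ss = 1/(1 + 416) = 0.0024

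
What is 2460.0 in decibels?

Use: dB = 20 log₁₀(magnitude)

dB = 20 log₁₀(2460.0) = 67.8 dB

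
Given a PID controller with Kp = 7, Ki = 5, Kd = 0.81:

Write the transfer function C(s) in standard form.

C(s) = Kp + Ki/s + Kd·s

Substituting values: C(s) = 7 + 5/s + 0.81s = (0.81s² + 7s + 5)/s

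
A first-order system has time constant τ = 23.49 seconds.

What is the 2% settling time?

For first-order system, 2% settling time ≈ 4τ = 4 × 23.49 = 93.96 s.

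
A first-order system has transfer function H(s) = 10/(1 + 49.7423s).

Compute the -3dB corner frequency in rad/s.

Corner frequency = 1/τ = 1/49.7423 = 0.02 rad/s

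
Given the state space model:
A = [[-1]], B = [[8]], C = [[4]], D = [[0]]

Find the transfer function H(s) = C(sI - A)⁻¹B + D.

(sI - A)⁻¹ = 1/(s + 1). H(s) = 4 × 8/(s + 1) + 0 = 32/(s + 1).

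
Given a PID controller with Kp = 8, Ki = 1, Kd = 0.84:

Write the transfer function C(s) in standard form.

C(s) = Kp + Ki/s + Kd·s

Substituting values: C(s) = 8 + 1/s + 0.84s = (0.84s² + 8s + 1)/s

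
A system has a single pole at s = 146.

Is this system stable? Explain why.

Pole at s = 146 is in the right half-plane. Unstable.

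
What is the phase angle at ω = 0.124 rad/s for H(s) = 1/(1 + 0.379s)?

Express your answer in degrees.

Phase = -arctan(ωτ) = -arctan(0.124 × 0.379) = -2.7°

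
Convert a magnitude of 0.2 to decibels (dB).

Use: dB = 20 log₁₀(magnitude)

dB = 20 log₁₀(0.2) = -14.0 dB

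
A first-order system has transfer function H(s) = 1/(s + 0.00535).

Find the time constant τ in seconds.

For H(s) = 1/(s + 1/τ), the pole is at -1/τ = -0.00535, so τ = 1/0.00535 = 186.9 s.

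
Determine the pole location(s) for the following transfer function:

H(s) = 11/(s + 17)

Pole is where denominator = 0: s + 17 = 0, so s = -17.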